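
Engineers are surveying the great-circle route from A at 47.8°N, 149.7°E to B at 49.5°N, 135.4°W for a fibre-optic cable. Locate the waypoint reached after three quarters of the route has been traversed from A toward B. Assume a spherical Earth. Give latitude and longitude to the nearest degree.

≈ 54°N, 153°W

Convert each endpoint to a unit vector on the sphere (x = cos φ cos λ, y = cos φ sin λ, z = sin φ).
The central angle between the endpoints is δ = arccos(p₁·p₂) ≈ 0.827 rad (47.4°).
Interpolate at f = 3/4 with slerp weights a = sin((1−f)δ)/sin δ ≈ 0.279, b = sin(fδ)/sin δ ≈ 0.790.
p = a·p₁ + b·p₂ ≈ (-0.527, -0.266, 0.807); φ = arcsin(p_z) ≈ 53.83°, λ = atan2(p_y, p_x) ≈ -153.25°.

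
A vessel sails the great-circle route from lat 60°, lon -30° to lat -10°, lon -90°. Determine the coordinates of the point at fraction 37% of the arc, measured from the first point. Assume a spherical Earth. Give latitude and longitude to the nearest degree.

The haversine formula gives a central angle δ ≈ 1.475 rad (84.5°) between the endpoints.
Interpolate at f = 0.37 with slerp weights a = sin((1−f)δ)/sin δ ≈ 0.805, b = sin(fδ)/sin δ ≈ 0.521.
p = a·p₁ + b·p₂ ≈ (0.348, -0.715, 0.606); φ = arcsin(p_z) ≈ 37.33°, λ = atan2(p_y, p_x) ≈ -64.01°.

≈ lat 37°, lon -64°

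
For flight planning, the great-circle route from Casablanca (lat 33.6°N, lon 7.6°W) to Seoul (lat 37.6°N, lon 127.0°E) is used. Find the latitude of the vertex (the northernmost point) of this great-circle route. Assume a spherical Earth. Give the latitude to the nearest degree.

The great circle lies in the plane with unit normal n̂ = (p₁ × p₂)/|p₁ × p₂|.
Here n̂_z ≈ +0.474; the vertex latitude is φ_max = arccos|n̂_z| ≈ 61.7°.
Check via Clairaut: cos φ_max = |cos φ₁| · sin C = cos(33.6°)·sin(34.7°) ≈ 0.474, again giving ≈ 61.7°.

≈ 62°N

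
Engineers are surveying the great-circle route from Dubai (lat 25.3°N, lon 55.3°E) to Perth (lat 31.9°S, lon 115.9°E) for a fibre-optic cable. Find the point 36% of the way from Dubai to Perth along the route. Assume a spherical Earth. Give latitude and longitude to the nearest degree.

≈ lat 5°N, lon 77°E

Write both endpoints as unit vectors p₁, p₂ with components (cos φ cos λ, cos φ sin λ, sin φ).
The central angle between the endpoints is δ = arccos(p₁·p₂) ≈ 1.419 rad (81.3°).
Interpolate at f = 0.36 with slerp weights a = sin((1−f)δ)/sin δ ≈ 0.798, b = sin(fδ)/sin δ ≈ 0.495.
p = a·p₁ + b·p₂ ≈ (0.227, 0.971, 0.079); φ = arcsin(p_z) ≈ 4.56°, λ = atan2(p_y, p_x) ≈ 76.83°.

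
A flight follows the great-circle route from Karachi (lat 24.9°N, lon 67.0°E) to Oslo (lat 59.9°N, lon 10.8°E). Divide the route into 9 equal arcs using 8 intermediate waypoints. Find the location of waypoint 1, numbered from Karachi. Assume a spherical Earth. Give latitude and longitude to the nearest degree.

Write both endpoints as unit vectors p₁, p₂ with components (cos φ cos λ, cos φ sin λ, sin φ).
The central angle between the endpoints is δ = arccos(p₁·p₂) ≈ 0.905 rad (51.9°).
Interpolate at f = 1/9 with slerp weights a = sin((1−f)δ)/sin δ ≈ 0.916, b = sin(fδ)/sin δ ≈ 0.128.
p = a·p₁ + b·p₂ ≈ (0.388, 0.777, 0.496); φ = arcsin(p_z) ≈ 29.75°, λ = atan2(p_y, p_x) ≈ 63.49°.

≈ lat 30°N, lon 63°E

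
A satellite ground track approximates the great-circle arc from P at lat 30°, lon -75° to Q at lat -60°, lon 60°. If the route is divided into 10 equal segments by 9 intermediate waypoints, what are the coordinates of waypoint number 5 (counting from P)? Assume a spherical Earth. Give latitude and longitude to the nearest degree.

Convert each endpoint to a unit vector on the sphere (x = cos φ cos λ, y = cos φ sin λ, z = sin φ).
The central angle between the endpoints is δ = arccos(p₁·p₂) ≈ 2.403 rad (137.7°).
Interpolate at f = 5/10 with slerp weights a = sin((1−f)δ)/sin δ ≈ 1.385, b = sin(fδ)/sin δ ≈ 1.385.
p = a·p₁ + b·p₂ ≈ (0.657, -0.559, -0.507); φ = arcsin(p_z) ≈ -30.45°, λ = atan2(p_y, p_x) ≈ -40.40°.

≈ lat -30°, lon -40°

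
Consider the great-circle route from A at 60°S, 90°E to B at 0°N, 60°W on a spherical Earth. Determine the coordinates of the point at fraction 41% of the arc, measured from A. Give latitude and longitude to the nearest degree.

≈ 63°S, 25°W

Convert each endpoint to a unit vector on the sphere (x = cos φ cos λ, y = cos φ sin λ, z = sin φ).
The central angle between the endpoints is δ = arccos(p₁·p₂) ≈ 2.019 rad (115.7°).
Interpolate at f = 0.41 with slerp weights a = sin((1−f)δ)/sin δ ≈ 1.030, b = sin(fδ)/sin δ ≈ 0.817.
p = a·p₁ + b·p₂ ≈ (0.408, -0.192, -0.892); φ = arcsin(p_z) ≈ -63.16°, λ = atan2(p_y, p_x) ≈ -25.21°.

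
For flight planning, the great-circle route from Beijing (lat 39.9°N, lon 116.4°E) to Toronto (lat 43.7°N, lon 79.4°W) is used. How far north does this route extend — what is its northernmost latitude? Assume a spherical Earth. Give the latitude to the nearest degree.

The great circle lies in the plane with unit normal n̂ = (p₁ × p₂)/|p₁ × p₂|.
Here n̂_z ≈ +0.152; the vertex latitude is φ_max = arccos|n̂_z| ≈ 81.3°.
Check via Clairaut: cos φ_max = |cos φ₁| · sin C = cos(39.9°)·sin(11.4°) ≈ 0.152, again giving ≈ 81.3°.

≈ 81°N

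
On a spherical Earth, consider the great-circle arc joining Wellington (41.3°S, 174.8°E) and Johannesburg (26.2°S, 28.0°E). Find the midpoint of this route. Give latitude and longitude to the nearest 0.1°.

≈ (66.0°S, 84.9°E)

Convert each endpoint to a unit vector on the sphere (x = cos φ cos λ, y = cos φ sin λ, z = sin φ).
The central angle between the endpoints is δ = arccos(p₁·p₂) ≈ 1.847 rad (105.8°).
Interpolate at f = 1/2 with slerp weights a = sin((1−f)δ)/sin δ ≈ 0.829, b = sin(fδ)/sin δ ≈ 0.829.
p = a·p₁ + b·p₂ ≈ (0.037, 0.406, -0.913); φ = arcsin(p_z) ≈ -65.96°, λ = atan2(p_y, p_x) ≈ 84.85°.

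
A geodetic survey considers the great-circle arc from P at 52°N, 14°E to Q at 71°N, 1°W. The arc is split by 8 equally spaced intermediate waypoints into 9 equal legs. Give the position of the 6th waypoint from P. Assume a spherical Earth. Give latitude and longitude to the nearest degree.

≈ 65°N, 6°E

From cos δ = sin φ₁ sin φ₂ + cos φ₁ cos φ₂ cos Δλ, the central angle is δ ≈ 0.352 rad (20.2°).
Interpolate at f = 6/9 with slerp weights a = sin((1−f)δ)/sin δ ≈ 0.340, b = sin(fδ)/sin δ ≈ 0.674.
p = a·p₁ + b·p₂ ≈ (0.422, 0.047, 0.905); φ = arcsin(p_z) ≈ 64.85°, λ = atan2(p_y, p_x) ≈ 6.31°.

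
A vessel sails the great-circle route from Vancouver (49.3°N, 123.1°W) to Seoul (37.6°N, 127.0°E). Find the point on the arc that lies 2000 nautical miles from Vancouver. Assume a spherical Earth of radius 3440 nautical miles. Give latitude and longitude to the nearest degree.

The haversine formula gives a central angle δ ≈ 1.280 rad (73.3°) between the endpoints. The total great-circle distance is δ·R ≈ 1.280 × 3440 ≈ 4403 nmi, so the target fraction is f = 2000/4403 ≈ 0.454.
Interpolate at f ≈ 0.454 with slerp weights a = sin((1−f)δ)/sin δ ≈ 0.671, b = sin(fδ)/sin δ ≈ 0.573.
p = a·p₁ + b·p₂ ≈ (-0.512, -0.004, 0.859); φ = arcsin(p_z) ≈ 59.17°, λ = atan2(p_y, p_x) ≈ -179.55°.

≈ (59°N, 180°E)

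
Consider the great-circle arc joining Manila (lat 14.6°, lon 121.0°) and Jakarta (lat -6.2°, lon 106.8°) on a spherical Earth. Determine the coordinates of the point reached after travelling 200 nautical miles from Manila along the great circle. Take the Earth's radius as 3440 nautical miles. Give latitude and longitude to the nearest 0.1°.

From cos δ = sin φ₁ sin φ₂ + cos φ₁ cos φ₂ cos Δλ, the central angle is δ ≈ 0.438 rad (25.1°). The total great-circle distance is δ·R ≈ 0.438 × 3440 ≈ 1508 nmi, so the target fraction is f = 200/1508 ≈ 0.133.
Interpolate at f ≈ 0.133 with slerp weights a = sin((1−f)δ)/sin δ ≈ 0.874, b = sin(fδ)/sin δ ≈ 0.137.
p = a·p₁ + b·p₂ ≈ (-0.475, 0.856, 0.206); φ = arcsin(p_z) ≈ 11.87°, λ = atan2(p_y, p_x) ≈ 119.05°.

≈ lat 11.9°, lon 119.0°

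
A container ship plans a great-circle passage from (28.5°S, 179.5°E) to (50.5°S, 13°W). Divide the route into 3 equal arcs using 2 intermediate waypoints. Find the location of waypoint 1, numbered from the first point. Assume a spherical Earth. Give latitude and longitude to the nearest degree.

≈ (61°S, 171°W)

Convert each endpoint to a unit vector on the sphere (x = cos φ cos λ, y = cos φ sin λ, z = sin φ).
The central angle between the endpoints is δ = arccos(p₁·p₂) ≈ 1.749 rad (100.2°).
Interpolate at f = 1/3 with slerp weights a = sin((1−f)δ)/sin δ ≈ 0.934, b = sin(fδ)/sin δ ≈ 0.560.
p = a·p₁ + b·p₂ ≈ (-0.474, -0.073, -0.877); φ = arcsin(p_z) ≈ -61.34°, λ = atan2(p_y, p_x) ≈ -171.26°.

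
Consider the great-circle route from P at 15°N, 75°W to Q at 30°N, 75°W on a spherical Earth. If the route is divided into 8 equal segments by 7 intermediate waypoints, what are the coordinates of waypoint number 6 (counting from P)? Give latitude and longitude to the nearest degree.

From cos δ = sin φ₁ sin φ₂ + cos φ₁ cos φ₂ cos Δλ, the central angle is δ ≈ 0.262 rad (15.0°).
Interpolate at f = 6/8 with slerp weights a = sin((1−f)δ)/sin δ ≈ 0.253, b = sin(fδ)/sin δ ≈ 0.754.
p = a·p₁ + b·p₂ ≈ (0.232, -0.866, 0.442); φ = arcsin(p_z) ≈ 26.25°, λ = atan2(p_y, p_x) ≈ -75.00°.

≈ 26°N, 75°W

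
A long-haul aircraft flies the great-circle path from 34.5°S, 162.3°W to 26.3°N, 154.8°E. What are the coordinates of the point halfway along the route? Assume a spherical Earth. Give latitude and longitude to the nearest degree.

Write both endpoints as unit vectors p₁, p₂ with components (cos φ cos λ, cos φ sin λ, sin φ).
The central angle between the endpoints is δ = arccos(p₁·p₂) ≈ 1.276 rad (73.1°).
Interpolate at f = 1/2 with slerp weights a = sin((1−f)δ)/sin δ ≈ 0.623, b = sin(fδ)/sin δ ≈ 0.623.
p = a·p₁ + b·p₂ ≈ (-0.994, 0.082, -0.077); φ = arcsin(p_z) ≈ -4.40°, λ = atan2(p_y, p_x) ≈ 175.30°.

≈ 4°S, 175°E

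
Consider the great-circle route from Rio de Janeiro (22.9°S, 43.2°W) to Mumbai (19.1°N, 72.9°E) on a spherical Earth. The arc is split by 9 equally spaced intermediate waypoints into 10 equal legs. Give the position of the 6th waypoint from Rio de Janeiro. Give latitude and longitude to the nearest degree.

The haversine formula gives a central angle δ ≈ 2.106 rad (120.7°) between the endpoints.
Interpolate at f = 6/10 with slerp weights a = sin((1−f)δ)/sin δ ≈ 0.868, b = sin(fδ)/sin δ ≈ 1.108.
p = a·p₁ + b·p₂ ≈ (0.891, 0.454, 0.025); φ = arcsin(p_z) ≈ 1.43°, λ = atan2(p_y, p_x) ≈ 27.00°.

≈ 1°N, 27°E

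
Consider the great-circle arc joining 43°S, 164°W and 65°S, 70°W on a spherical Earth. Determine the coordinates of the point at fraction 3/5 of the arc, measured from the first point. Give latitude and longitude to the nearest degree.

The haversine formula gives a central angle δ ≈ 0.932 rad (53.4°) between the endpoints.
Interpolate at f = 3/5 with slerp weights a = sin((1−f)δ)/sin δ ≈ 0.454, b = sin(fδ)/sin δ ≈ 0.661.
p = a·p₁ + b·p₂ ≈ (-0.223, -0.354, -0.908); φ = arcsin(p_z) ≈ -65.26°, λ = atan2(p_y, p_x) ≈ -122.27°.

≈ 65°S, 122°W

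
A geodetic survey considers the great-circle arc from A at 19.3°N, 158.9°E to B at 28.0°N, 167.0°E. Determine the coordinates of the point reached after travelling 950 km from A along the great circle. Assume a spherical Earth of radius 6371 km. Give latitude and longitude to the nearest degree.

The haversine formula gives a central angle δ ≈ 0.199 rad (11.4°) between the endpoints. The total great-circle distance is δ·R ≈ 0.199 × 6371 ≈ 1271 km, so the target fraction is f = 950/1271 ≈ 0.748.
Interpolate at f ≈ 0.748 with slerp weights a = sin((1−f)δ)/sin δ ≈ 0.254, b = sin(fδ)/sin δ ≈ 0.750.
p = a·p₁ + b·p₂ ≈ (-0.869, 0.235, 0.436); φ = arcsin(p_z) ≈ 25.85°, λ = atan2(p_y, p_x) ≈ 164.85°.

≈ 26°N, 165°E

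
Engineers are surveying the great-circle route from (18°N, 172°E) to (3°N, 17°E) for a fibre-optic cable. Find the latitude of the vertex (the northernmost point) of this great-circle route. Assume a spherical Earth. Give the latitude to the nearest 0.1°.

The great circle lies in the plane with unit normal n̂ = (p₁ × p₂)/|p₁ × p₂|.
Here n̂_z ≈ -0.750; the vertex latitude is φ_max = arccos|n̂_z| ≈ 41.4°.
Check via Clairaut: cos φ_max = |cos φ₁| · sin C = cos(18.0°)·sin(52.0°) ≈ 0.750, again giving ≈ 41.4°.

≈ 41.4°N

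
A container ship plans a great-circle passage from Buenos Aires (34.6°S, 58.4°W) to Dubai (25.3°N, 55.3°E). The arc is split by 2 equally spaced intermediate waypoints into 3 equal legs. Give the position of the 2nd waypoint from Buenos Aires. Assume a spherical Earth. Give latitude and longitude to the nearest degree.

≈ 3°N, 19°E

From cos δ = sin φ₁ sin φ₂ + cos φ₁ cos φ₂ cos Δλ, the central angle is δ ≈ 2.143 rad (122.8°).
Interpolate at f = 2/3 with slerp weights a = sin((1−f)δ)/sin δ ≈ 0.780, b = sin(fδ)/sin δ ≈ 1.178.
p = a·p₁ + b·p₂ ≈ (0.942, 0.329, 0.061); φ = arcsin(p_z) ≈ 3.48°, λ = atan2(p_y, p_x) ≈ 19.24°.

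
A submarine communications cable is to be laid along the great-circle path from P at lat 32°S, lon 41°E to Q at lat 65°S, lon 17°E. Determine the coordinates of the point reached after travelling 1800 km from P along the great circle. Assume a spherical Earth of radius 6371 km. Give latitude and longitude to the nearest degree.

≈ lat 47°S, lon 34°E

The haversine formula gives a central angle δ ≈ 0.631 rad (36.1°) between the endpoints. The total great-circle distance is δ·R ≈ 0.631 × 6371 ≈ 4017 km, so the target fraction is f = 1800/4017 ≈ 0.448.
Interpolate at f ≈ 0.448 with slerp weights a = sin((1−f)δ)/sin δ ≈ 0.578, b = sin(fδ)/sin δ ≈ 0.473.
p = a·p₁ + b·p₂ ≈ (0.561, 0.380, -0.735); φ = arcsin(p_z) ≈ -47.31°, λ = atan2(p_y, p_x) ≈ 34.11°.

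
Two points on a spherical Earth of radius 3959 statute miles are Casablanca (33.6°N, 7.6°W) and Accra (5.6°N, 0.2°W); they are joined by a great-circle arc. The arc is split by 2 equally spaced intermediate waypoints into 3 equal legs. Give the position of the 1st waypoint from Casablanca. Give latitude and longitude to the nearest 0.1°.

The haversine formula gives a central angle δ ≈ 0.503 rad (28.8°) between the endpoints.
Interpolate at f = 1/3 with slerp weights a = sin((1−f)δ)/sin δ ≈ 0.683, b = sin(fδ)/sin δ ≈ 0.346.
p = a·p₁ + b·p₂ ≈ (0.908, -0.076, 0.412); φ = arcsin(p_z) ≈ 24.30°, λ = atan2(p_y, p_x) ≈ -4.81°.

≈ 24.3°N, 4.8°W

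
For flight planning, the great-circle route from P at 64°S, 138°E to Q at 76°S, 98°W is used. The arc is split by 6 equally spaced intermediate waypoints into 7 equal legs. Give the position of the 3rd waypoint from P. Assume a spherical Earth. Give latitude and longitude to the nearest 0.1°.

Convert each endpoint to a unit vector on the sphere (x = cos φ cos λ, y = cos φ sin λ, z = sin φ).
The central angle between the endpoints is δ = arccos(p₁·p₂) ≈ 0.622 rad (35.6°).
Interpolate at f = 3/7 with slerp weights a = sin((1−f)δ)/sin δ ≈ 0.597, b = sin(fδ)/sin δ ≈ 0.452.
p = a·p₁ + b·p₂ ≈ (-0.210, 0.067, -0.975); φ = arcsin(p_z) ≈ -77.28°, λ = atan2(p_y, p_x) ≈ 162.32°.

≈ 77.3°S, 162.3°E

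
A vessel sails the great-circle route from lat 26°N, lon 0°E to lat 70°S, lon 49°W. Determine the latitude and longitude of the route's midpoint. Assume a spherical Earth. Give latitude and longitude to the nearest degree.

The haversine formula gives a central angle δ ≈ 1.783 rad (102.1°) between the endpoints.
Interpolate at f = 1/2 with slerp weights a = sin((1−f)δ)/sin δ ≈ 0.796, b = sin(fδ)/sin δ ≈ 0.796.
p = a·p₁ + b·p₂ ≈ (0.894, -0.205, -0.399); φ = arcsin(p_z) ≈ -23.51°, λ = atan2(p_y, p_x) ≈ -12.94°.

≈ lat 24°S, lon 13°W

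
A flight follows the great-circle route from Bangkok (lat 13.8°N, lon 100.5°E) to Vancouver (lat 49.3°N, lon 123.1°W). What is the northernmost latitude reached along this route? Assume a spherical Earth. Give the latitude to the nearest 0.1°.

The great circle lies in the plane with unit normal n̂ = (p₁ × p₂)/|p₁ × p₂|.
Here n̂_z ≈ +0.455; the vertex latitude is φ_max = arccos|n̂_z| ≈ 63.0°.
Check via Clairaut: cos φ_max = |cos φ₁| · sin C = cos(13.8°)·sin(27.9°) ≈ 0.455, again giving ≈ 63.0°.

≈ 63.0°N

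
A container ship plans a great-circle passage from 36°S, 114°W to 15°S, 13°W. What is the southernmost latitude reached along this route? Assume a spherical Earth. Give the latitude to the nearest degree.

The great circle lies in the plane with unit normal n̂ = (p₁ × p₂)/|p₁ × p₂|.
Here n̂_z ≈ +0.767; the vertex latitude is φ_max = arccos|n̂_z| ≈ 39.9°.

≈ 40°S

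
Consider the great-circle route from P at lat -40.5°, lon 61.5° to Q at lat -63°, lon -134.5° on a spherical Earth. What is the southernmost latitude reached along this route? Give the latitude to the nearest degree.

The great circle lies in the plane with unit normal n̂ = (p₁ × p₂)/|p₁ × p₂|.
Here n̂_z ≈ +0.098; the vertex latitude is φ_max = arccos|n̂_z| ≈ 84.4°.

≈ -84°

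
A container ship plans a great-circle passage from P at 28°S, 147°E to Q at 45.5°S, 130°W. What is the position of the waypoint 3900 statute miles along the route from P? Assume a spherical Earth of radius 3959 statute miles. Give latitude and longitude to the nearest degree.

The haversine formula gives a central angle δ ≈ 1.148 rad (65.8°) between the endpoints. The total great-circle distance is δ·R ≈ 1.148 × 3959 ≈ 4545 mi, so the target fraction is f = 3900/4545 ≈ 0.858.
Interpolate at f ≈ 0.858 with slerp weights a = sin((1−f)δ)/sin δ ≈ 0.178, b = sin(fδ)/sin δ ≈ 0.914.
p = a·p₁ + b·p₂ ≈ (-0.543, -0.405, -0.735); φ = arcsin(p_z) ≈ -47.33°, λ = atan2(p_y, p_x) ≈ -143.30°.

≈ 47°S, 143°W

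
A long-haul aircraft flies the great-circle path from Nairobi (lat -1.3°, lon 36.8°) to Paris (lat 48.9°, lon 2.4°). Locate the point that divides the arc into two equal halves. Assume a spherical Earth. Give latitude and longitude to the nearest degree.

Convert each endpoint to a unit vector on the sphere (x = cos φ cos λ, y = cos φ sin λ, z = sin φ).
The central angle between the endpoints is δ = arccos(p₁·p₂) ≈ 1.018 rad (58.3°).
Interpolate at f = 1/2 with slerp weights a = sin((1−f)δ)/sin δ ≈ 0.573, b = sin(fδ)/sin δ ≈ 0.573.
p = a·p₁ + b·p₂ ≈ (0.834, 0.359, 0.418); φ = arcsin(p_z) ≈ 24.74°, λ = atan2(p_y, p_x) ≈ 23.26°.

≈ lat 25°, lon 23°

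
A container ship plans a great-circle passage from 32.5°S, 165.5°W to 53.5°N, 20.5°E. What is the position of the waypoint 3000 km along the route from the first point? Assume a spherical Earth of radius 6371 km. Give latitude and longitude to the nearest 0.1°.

From cos δ = sin φ₁ sin φ₂ + cos φ₁ cos φ₂ cos Δλ, the central angle is δ ≈ 2.767 rad (158.6°). The total great-circle distance is δ·R ≈ 2.767 × 6371 ≈ 17632 km, so the target fraction is f = 3000/17632 ≈ 0.170.
Interpolate at f ≈ 0.170 with slerp weights a = sin((1−f)δ)/sin δ ≈ 2.047, b = sin(fδ)/sin δ ≈ 1.241.
p = a·p₁ + b·p₂ ≈ (-0.980, -0.174, -0.102); φ = arcsin(p_z) ≈ -5.84°, λ = atan2(p_y, p_x) ≈ -169.95°.

≈ 5.8°S, 170.0°W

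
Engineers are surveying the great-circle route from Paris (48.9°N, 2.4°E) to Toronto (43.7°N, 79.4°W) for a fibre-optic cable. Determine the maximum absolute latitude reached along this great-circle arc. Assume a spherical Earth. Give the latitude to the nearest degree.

≈ 54°N

The great circle lies in the plane with unit normal n̂ = (p₁ × p₂)/|p₁ × p₂|.
Here n̂_z ≈ -0.582; the vertex latitude is φ_max = arccos|n̂_z| ≈ 54.4°.
Check via Clairaut: cos φ_max = |cos φ₁| · sin C = cos(48.9°)·sin(62.3°) ≈ 0.582, again giving ≈ 54.4°.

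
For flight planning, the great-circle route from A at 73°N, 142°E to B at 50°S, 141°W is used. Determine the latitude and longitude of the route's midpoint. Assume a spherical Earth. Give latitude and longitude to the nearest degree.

≈ 14°N, 163°W

Convert each endpoint to a unit vector on the sphere (x = cos φ cos λ, y = cos φ sin λ, z = sin φ).
The central angle between the endpoints is δ = arccos(p₁·p₂) ≈ 2.333 rad (133.7°).
Interpolate at f = 1/2 with slerp weights a = sin((1−f)δ)/sin δ ≈ 1.271, b = sin(fδ)/sin δ ≈ 1.271.
p = a·p₁ + b·p₂ ≈ (-0.927, -0.285, 0.242); φ = arcsin(p_z) ≈ 13.99°, λ = atan2(p_y, p_x) ≈ -162.90°.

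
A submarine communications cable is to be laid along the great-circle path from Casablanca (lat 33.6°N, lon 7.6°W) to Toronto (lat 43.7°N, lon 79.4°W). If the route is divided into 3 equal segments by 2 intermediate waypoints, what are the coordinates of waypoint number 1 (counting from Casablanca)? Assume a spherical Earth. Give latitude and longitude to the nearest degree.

≈ lat 42°N, lon 28°W

Convert each endpoint to a unit vector on the sphere (x = cos φ cos λ, y = cos φ sin λ, z = sin φ).
The central angle between the endpoints is δ = arccos(p₁·p₂) ≈ 0.964 rad (55.2°).
Interpolate at f = 1/3 with slerp weights a = sin((1−f)δ)/sin δ ≈ 0.730, b = sin(fδ)/sin δ ≈ 0.384.
p = a·p₁ + b·p₂ ≈ (0.653, -0.354, 0.669); φ = arcsin(p_z) ≈ 42.02°, λ = atan2(p_y, p_x) ≈ -28.42°.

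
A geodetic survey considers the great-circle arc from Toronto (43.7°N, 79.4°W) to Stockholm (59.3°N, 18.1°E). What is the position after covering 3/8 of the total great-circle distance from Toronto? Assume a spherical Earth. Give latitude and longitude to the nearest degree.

≈ 59°N, 54°W

From cos δ = sin φ₁ sin φ₂ + cos φ₁ cos φ₂ cos Δλ, the central angle is δ ≈ 0.993 rad (56.9°).
Interpolate at f = 3/8 with slerp weights a = sin((1−f)δ)/sin δ ≈ 0.694, b = sin(fδ)/sin δ ≈ 0.434.
p = a·p₁ + b·p₂ ≈ (0.303, -0.424, 0.853); φ = arcsin(p_z) ≈ 58.56°, λ = atan2(p_y, p_x) ≈ -54.47°.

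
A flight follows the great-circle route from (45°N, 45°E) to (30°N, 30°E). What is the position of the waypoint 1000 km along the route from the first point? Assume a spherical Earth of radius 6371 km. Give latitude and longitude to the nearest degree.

Convert each endpoint to a unit vector on the sphere (x = cos φ cos λ, y = cos φ sin λ, z = sin φ).
The central angle between the endpoints is δ = arccos(p₁·p₂) ≈ 0.333 rad (19.1°). The total great-circle distance is δ·R ≈ 0.333 × 6371 ≈ 2122 km, so the target fraction is f = 1000/2122 ≈ 0.471.
Interpolate at f ≈ 0.471 with slerp weights a = sin((1−f)δ)/sin δ ≈ 0.536, b = sin(fδ)/sin δ ≈ 0.478.
p = a·p₁ + b·p₂ ≈ (0.627, 0.475, 0.618); φ = arcsin(p_z) ≈ 38.17°, λ = atan2(p_y, p_x) ≈ 37.16°.

≈ (38°N, 37°E)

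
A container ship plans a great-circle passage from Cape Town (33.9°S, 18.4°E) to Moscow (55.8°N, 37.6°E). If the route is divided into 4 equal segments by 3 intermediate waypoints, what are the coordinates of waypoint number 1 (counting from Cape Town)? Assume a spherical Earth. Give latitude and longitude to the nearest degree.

Write both endpoints as unit vectors p₁, p₂ with components (cos φ cos λ, cos φ sin λ, sin φ).
The central angle between the endpoints is δ = arccos(p₁·p₂) ≈ 1.592 rad (91.2°).
Interpolate at f = 1/4 with slerp weights a = sin((1−f)δ)/sin δ ≈ 0.930, b = sin(fδ)/sin δ ≈ 0.388.
p = a·p₁ + b·p₂ ≈ (0.905, 0.377, -0.198); φ = arcsin(p_z) ≈ -11.43°, λ = atan2(p_y, p_x) ≈ 22.59°.

≈ 11°S, 23°E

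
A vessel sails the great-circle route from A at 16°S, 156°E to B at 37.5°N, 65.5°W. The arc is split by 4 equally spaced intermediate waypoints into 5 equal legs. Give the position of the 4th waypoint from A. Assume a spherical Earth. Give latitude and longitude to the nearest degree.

≈ 41°N, 101°W

Write both endpoints as unit vectors p₁, p₂ with components (cos φ cos λ, cos φ sin λ, sin φ).
The central angle between the endpoints is δ = arccos(p₁·p₂) ≈ 2.402 rad (137.6°).
Interpolate at f = 4/5 with slerp weights a = sin((1−f)δ)/sin δ ≈ 0.686, b = sin(fδ)/sin δ ≈ 1.394.
p = a·p₁ + b·p₂ ≈ (-0.144, -0.738, 0.659); φ = arcsin(p_z) ≈ 41.25°, λ = atan2(p_y, p_x) ≈ -101.03°.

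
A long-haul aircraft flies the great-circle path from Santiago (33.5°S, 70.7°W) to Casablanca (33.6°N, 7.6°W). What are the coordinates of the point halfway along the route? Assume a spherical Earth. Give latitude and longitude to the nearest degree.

≈ 0°N, 39°W

Convert each endpoint to a unit vector on the sphere (x = cos φ cos λ, y = cos φ sin λ, z = sin φ).
The central angle between the endpoints is δ = arccos(p₁·p₂) ≈ 1.562 rad (89.5°).
Interpolate at f = 1/2 with slerp weights a = sin((1−f)δ)/sin δ ≈ 0.704, b = sin(fδ)/sin δ ≈ 0.704.
p = a·p₁ + b·p₂ ≈ (0.775, -0.632, 0.001); φ = arcsin(p_z) ≈ 0.06°, λ = atan2(p_y, p_x) ≈ -39.17°.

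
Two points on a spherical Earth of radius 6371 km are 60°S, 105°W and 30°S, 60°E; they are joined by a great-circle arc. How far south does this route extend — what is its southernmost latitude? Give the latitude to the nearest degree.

≈ 84°S

The great circle lies in the plane with unit normal n̂ = (p₁ × p₂)/|p₁ × p₂|.
Here n̂_z ≈ +0.112; the vertex latitude is φ_max = arccos|n̂_z| ≈ 83.6°.
Check via Clairaut: cos φ_max = |cos φ₁| · sin C = cos(60.0°)·sin(167.0°) ≈ 0.112, again giving ≈ 83.6°.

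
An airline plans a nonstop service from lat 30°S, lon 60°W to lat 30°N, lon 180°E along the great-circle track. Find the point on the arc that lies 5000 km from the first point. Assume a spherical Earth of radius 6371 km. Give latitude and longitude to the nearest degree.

≈ lat 11°S, lon 104°W

The haversine formula gives a central angle δ ≈ 2.246 rad (128.7°) between the endpoints. The total great-circle distance is δ·R ≈ 2.246 × 6371 ≈ 14309 km, so the target fraction is f = 5000/14309 ≈ 0.349.
Interpolate at f ≈ 0.349 with slerp weights a = sin((1−f)δ)/sin δ ≈ 1.273, b = sin(fδ)/sin δ ≈ 0.905.
p = a·p₁ + b·p₂ ≈ (-0.233, -0.955, -0.184); φ = arcsin(p_z) ≈ -10.60°, λ = atan2(p_y, p_x) ≈ -103.69°.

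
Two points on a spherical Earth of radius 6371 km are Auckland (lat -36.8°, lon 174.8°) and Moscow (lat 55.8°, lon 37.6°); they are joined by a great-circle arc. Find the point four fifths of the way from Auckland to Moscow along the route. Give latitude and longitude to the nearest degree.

From cos δ = sin φ₁ sin φ₂ + cos φ₁ cos φ₂ cos Δλ, the central angle is δ ≈ 2.542 rad (145.7°).
Interpolate at f = 4/5 with slerp weights a = sin((1−f)δ)/sin δ ≈ 0.863, b = sin(fδ)/sin δ ≈ 1.586.
p = a·p₁ + b·p₂ ≈ (0.018, 0.607, 0.795); φ = arcsin(p_z) ≈ 52.64°, λ = atan2(p_y, p_x) ≈ 88.28°.

≈ lat 53°, lon 88°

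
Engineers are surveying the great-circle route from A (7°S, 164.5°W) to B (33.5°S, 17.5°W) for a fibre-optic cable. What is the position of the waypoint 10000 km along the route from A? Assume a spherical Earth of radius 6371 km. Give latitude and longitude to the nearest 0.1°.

≈ (53.8°S, 65.0°W)

From cos δ = sin φ₁ sin φ₂ + cos φ₁ cos φ₂ cos Δλ, the central angle is δ ≈ 2.248 rad (128.8°). The total great-circle distance is δ·R ≈ 2.248 × 6371 ≈ 14324 km, so the target fraction is f = 10000/14324 ≈ 0.698.
Interpolate at f ≈ 0.698 with slerp weights a = sin((1−f)δ)/sin δ ≈ 0.806, b = sin(fδ)/sin δ ≈ 1.284.
p = a·p₁ + b·p₂ ≈ (0.250, -0.536, -0.807); φ = arcsin(p_z) ≈ -53.77°, λ = atan2(p_y, p_x) ≈ -64.97°.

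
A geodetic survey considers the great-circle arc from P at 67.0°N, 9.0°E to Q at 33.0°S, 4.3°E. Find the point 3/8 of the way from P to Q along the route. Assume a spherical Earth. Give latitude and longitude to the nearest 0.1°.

≈ 29.5°N, 6.2°E

Write both endpoints as unit vectors p₁, p₂ with components (cos φ cos λ, cos φ sin λ, sin φ).
The central angle between the endpoints is δ = arccos(p₁·p₂) ≈ 1.746 rad (100.1°).
Interpolate at f = 3/8 with slerp weights a = sin((1−f)δ)/sin δ ≈ 0.901, b = sin(fδ)/sin δ ≈ 0.619.
p = a·p₁ + b·p₂ ≈ (0.865, 0.094, 0.493); φ = arcsin(p_z) ≈ 29.51°, λ = atan2(p_y, p_x) ≈ 6.20°.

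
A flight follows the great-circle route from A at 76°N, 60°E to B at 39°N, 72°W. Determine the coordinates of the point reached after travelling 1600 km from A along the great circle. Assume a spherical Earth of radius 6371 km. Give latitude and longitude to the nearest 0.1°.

≈ 80.1°N, 12.0°W

Convert each endpoint to a unit vector on the sphere (x = cos φ cos λ, y = cos φ sin λ, z = sin φ).
The central angle between the endpoints is δ = arccos(p₁·p₂) ≈ 1.065 rad (61.0°). The total great-circle distance is δ·R ≈ 1.065 × 6371 ≈ 6783 km, so the target fraction is f = 1600/6783 ≈ 0.236.
Interpolate at f ≈ 0.236 with slerp weights a = sin((1−f)δ)/sin δ ≈ 0.831, b = sin(fδ)/sin δ ≈ 0.284.
p = a·p₁ + b·p₂ ≈ (0.169, -0.036, 0.985); φ = arcsin(p_z) ≈ 80.07°, λ = atan2(p_y, p_x) ≈ -12.02°.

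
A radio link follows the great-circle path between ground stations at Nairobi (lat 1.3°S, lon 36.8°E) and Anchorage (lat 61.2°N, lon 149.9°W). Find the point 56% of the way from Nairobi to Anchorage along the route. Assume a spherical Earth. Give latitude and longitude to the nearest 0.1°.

≈ lat 65.6°N, lon 45.1°E

The haversine formula gives a central angle δ ≈ 2.092 rad (119.9°) between the endpoints.
Interpolate at f = 0.56 with slerp weights a = sin((1−f)δ)/sin δ ≈ 0.918, b = sin(fδ)/sin δ ≈ 1.063.
p = a·p₁ + b·p₂ ≈ (0.292, 0.293, 0.910); φ = arcsin(p_z) ≈ 65.56°, λ = atan2(p_y, p_x) ≈ 45.10°.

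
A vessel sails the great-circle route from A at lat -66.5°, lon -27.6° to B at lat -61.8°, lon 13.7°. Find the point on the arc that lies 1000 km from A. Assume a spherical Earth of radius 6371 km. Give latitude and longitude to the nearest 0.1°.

≈ lat -65.6°, lon -5.4°

Convert each endpoint to a unit vector on the sphere (x = cos φ cos λ, y = cos φ sin λ, z = sin φ).
The central angle between the endpoints is δ = arccos(p₁·p₂) ≈ 0.318 rad (18.2°). The total great-circle distance is δ·R ≈ 0.318 × 6371 ≈ 2028 km, so the target fraction is f = 1000/2028 ≈ 0.493.
Interpolate at f ≈ 0.493 with slerp weights a = sin((1−f)δ)/sin δ ≈ 0.513, b = sin(fδ)/sin δ ≈ 0.499.
p = a·p₁ + b·p₂ ≈ (0.411, -0.039, -0.911); φ = arcsin(p_z) ≈ -65.63°, λ = atan2(p_y, p_x) ≈ -5.41°.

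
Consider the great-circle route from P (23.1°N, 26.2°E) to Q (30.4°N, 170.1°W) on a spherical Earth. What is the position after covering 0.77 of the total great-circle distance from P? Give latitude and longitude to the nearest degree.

≈ (57°N, 174°E)

Convert each endpoint to a unit vector on the sphere (x = cos φ cos λ, y = cos φ sin λ, z = sin φ).
The central angle between the endpoints is δ = arccos(p₁·p₂) ≈ 2.169 rad (124.3°).
Interpolate at f = 0.77 with slerp weights a = sin((1−f)δ)/sin δ ≈ 0.579, b = sin(fδ)/sin δ ≈ 1.204.
p = a·p₁ + b·p₂ ≈ (-0.545, 0.057, 0.836); φ = arcsin(p_z) ≈ 56.76°, λ = atan2(p_y, p_x) ≈ 174.08°.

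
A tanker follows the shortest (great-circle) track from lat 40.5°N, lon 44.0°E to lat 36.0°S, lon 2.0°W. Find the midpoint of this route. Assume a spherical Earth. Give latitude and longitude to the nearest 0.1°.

≈ lat 2.4°N, lon 20.2°E

From cos δ = sin φ₁ sin φ₂ + cos φ₁ cos φ₂ cos Δλ, the central angle is δ ≈ 1.525 rad (87.4°).
Interpolate at f = 1/2 with slerp weights a = sin((1−f)δ)/sin δ ≈ 0.692, b = sin(fδ)/sin δ ≈ 0.692.
p = a·p₁ + b·p₂ ≈ (0.937, 0.346, 0.043); φ = arcsin(p_z) ≈ 2.44°, λ = atan2(p_y, p_x) ≈ 20.25°.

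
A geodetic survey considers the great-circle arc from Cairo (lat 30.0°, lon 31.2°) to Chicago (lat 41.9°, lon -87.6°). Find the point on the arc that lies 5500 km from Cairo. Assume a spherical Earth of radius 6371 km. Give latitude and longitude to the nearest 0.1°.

The haversine formula gives a central angle δ ≈ 1.547 rad (88.7°) between the endpoints. The total great-circle distance is δ·R ≈ 1.547 × 6371 ≈ 9859 km, so the target fraction is f = 5500/9859 ≈ 0.558.
Interpolate at f ≈ 0.558 with slerp weights a = sin((1−f)δ)/sin δ ≈ 0.632, b = sin(fδ)/sin δ ≈ 0.760.
p = a·p₁ + b·p₂ ≈ (0.492, -0.282, 0.824); φ = arcsin(p_z) ≈ 55.46°, λ = atan2(p_y, p_x) ≈ -29.80°.

≈ lat 55.5°, lon -29.8°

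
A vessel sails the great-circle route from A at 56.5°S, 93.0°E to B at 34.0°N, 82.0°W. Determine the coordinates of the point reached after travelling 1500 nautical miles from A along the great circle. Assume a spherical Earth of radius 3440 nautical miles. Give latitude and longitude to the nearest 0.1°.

≈ 80.0°S, 65.9°E

Write both endpoints as unit vectors p₁, p₂ with components (cos φ cos λ, cos φ sin λ, sin φ).
The central angle between the endpoints is δ = arccos(p₁·p₂) ≈ 2.744 rad (157.2°). The total great-circle distance is δ·R ≈ 2.744 × 3440 ≈ 9441 nmi, so the target fraction is f = 1500/9441 ≈ 0.159.
Interpolate at f ≈ 0.159 with slerp weights a = sin((1−f)δ)/sin δ ≈ 1.913, b = sin(fδ)/sin δ ≈ 1.092.
p = a·p₁ + b·p₂ ≈ (0.071, 0.158, -0.985); φ = arcsin(p_z) ≈ -80.02°, λ = atan2(p_y, p_x) ≈ 65.92°.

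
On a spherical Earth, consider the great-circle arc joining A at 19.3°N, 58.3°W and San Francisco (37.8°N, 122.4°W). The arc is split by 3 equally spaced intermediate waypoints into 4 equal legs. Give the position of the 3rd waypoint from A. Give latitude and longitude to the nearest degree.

The haversine formula gives a central angle δ ≈ 1.014 rad (58.1°) between the endpoints.
Interpolate at f = 3/4 with slerp weights a = sin((1−f)δ)/sin δ ≈ 0.295, b = sin(fδ)/sin δ ≈ 0.812.
p = a·p₁ + b·p₂ ≈ (-0.197, -0.779, 0.595); φ = arcsin(p_z) ≈ 36.53°, λ = atan2(p_y, p_x) ≈ -104.21°.

≈ 37°N, 104°W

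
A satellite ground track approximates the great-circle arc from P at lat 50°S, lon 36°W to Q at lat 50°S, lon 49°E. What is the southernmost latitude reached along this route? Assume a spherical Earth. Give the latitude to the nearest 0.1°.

≈ 58.3°S

The great circle lies in the plane with unit normal n̂ = (p₁ × p₂)/|p₁ × p₂|.
Here n̂_z ≈ +0.526; the vertex latitude is φ_max = arccos|n̂_z| ≈ 58.3°.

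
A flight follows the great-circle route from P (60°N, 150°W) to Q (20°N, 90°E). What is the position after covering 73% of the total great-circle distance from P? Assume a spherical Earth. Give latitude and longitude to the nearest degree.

≈ (41°N, 103°E)

From cos δ = sin φ₁ sin φ₂ + cos φ₁ cos φ₂ cos Δλ, the central angle is δ ≈ 1.509 rad (86.5°).
Interpolate at f = 0.73 with slerp weights a = sin((1−f)δ)/sin δ ≈ 0.397, b = sin(fδ)/sin δ ≈ 0.894.
p = a·p₁ + b·p₂ ≈ (-0.172, 0.741, 0.650); φ = arcsin(p_z) ≈ 40.51°, λ = atan2(p_y, p_x) ≈ 103.07°.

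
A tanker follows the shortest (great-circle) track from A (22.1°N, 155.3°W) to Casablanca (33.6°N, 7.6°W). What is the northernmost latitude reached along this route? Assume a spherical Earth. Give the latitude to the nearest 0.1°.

The great circle lies in the plane with unit normal n̂ = (p₁ × p₂)/|p₁ × p₂|.
Here n̂_z ≈ +0.460; the vertex latitude is φ_max = arccos|n̂_z| ≈ 62.6°.
Check via Clairaut: cos φ_max = |cos φ₁| · sin C = cos(22.1°)·sin(29.8°) ≈ 0.460, again giving ≈ 62.6°.

≈ 62.6°N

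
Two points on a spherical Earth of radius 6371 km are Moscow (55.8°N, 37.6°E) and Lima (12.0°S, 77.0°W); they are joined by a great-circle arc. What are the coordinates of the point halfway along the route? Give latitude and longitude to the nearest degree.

Convert each endpoint to a unit vector on the sphere (x = cos φ cos λ, y = cos φ sin λ, z = sin φ).
The central angle between the endpoints is δ = arccos(p₁·p₂) ≈ 1.983 rad (113.6°).
Interpolate at f = 1/2 with slerp weights a = sin((1−f)δ)/sin δ ≈ 0.914, b = sin(fδ)/sin δ ≈ 0.914.
p = a·p₁ + b·p₂ ≈ (0.608, -0.557, 0.566); φ = arcsin(p_z) ≈ 34.44°, λ = atan2(p_y, p_x) ≈ -42.52°.

≈ 34°N, 43°W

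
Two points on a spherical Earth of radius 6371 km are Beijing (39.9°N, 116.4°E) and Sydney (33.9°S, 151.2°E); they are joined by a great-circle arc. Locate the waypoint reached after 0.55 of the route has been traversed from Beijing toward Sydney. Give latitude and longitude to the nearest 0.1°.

Write both endpoints as unit vectors p₁, p₂ with components (cos φ cos λ, cos φ sin λ, sin φ).
The central angle between the endpoints is δ = arccos(p₁·p₂) ≈ 1.405 rad (80.5°).
Interpolate at f = 0.55 with slerp weights a = sin((1−f)δ)/sin δ ≈ 0.599, b = sin(fδ)/sin δ ≈ 0.708.
p = a·p₁ + b·p₂ ≈ (-0.719, 0.695, -0.010); φ = arcsin(p_z) ≈ -0.60°, λ = atan2(p_y, p_x) ≈ 135.99°.

≈ (0.6°S, 136.0°E)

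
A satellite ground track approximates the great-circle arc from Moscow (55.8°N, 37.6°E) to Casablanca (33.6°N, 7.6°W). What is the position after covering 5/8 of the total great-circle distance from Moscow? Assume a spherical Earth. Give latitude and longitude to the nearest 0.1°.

Convert each endpoint to a unit vector on the sphere (x = cos φ cos λ, y = cos φ sin λ, z = sin φ).
The central angle between the endpoints is δ = arccos(p₁·p₂) ≈ 0.664 rad (38.0°).
Interpolate at f = 5/8 with slerp weights a = sin((1−f)δ)/sin δ ≈ 0.400, b = sin(fδ)/sin δ ≈ 0.654.
p = a·p₁ + b·p₂ ≈ (0.718, 0.065, 0.693); φ = arcsin(p_z) ≈ 43.85°, λ = atan2(p_y, p_x) ≈ 5.18°.

≈ 43.9°N, 5.2°E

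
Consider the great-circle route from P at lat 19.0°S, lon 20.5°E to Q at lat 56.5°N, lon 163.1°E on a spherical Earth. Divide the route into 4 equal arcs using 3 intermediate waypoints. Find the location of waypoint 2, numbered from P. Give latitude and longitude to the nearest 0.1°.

Convert each endpoint to a unit vector on the sphere (x = cos φ cos λ, y = cos φ sin λ, z = sin φ).
The central angle between the endpoints is δ = arccos(p₁·p₂) ≈ 2.327 rad (133.3°).
Interpolate at f = 2/4 with slerp weights a = sin((1−f)δ)/sin δ ≈ 1.262, b = sin(fδ)/sin δ ≈ 1.262.
p = a·p₁ + b·p₂ ≈ (0.451, 0.620, 0.642); φ = arcsin(p_z) ≈ 39.90°, λ = atan2(p_y, p_x) ≈ 53.97°.

≈ lat 39.9°N, lon 54.0°E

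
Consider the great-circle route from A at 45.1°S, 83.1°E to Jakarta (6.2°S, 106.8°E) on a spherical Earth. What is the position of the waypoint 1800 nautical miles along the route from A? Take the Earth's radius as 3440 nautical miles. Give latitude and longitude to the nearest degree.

≈ 19°S, 101°E

Write both endpoints as unit vectors p₁, p₂ with components (cos φ cos λ, cos φ sin λ, sin φ).
The central angle between the endpoints is δ = arccos(p₁·p₂) ≈ 0.768 rad (44.0°). The total great-circle distance is δ·R ≈ 0.768 × 3440 ≈ 2643 nmi, so the target fraction is f = 1800/2643 ≈ 0.681.
Interpolate at f ≈ 0.681 with slerp weights a = sin((1−f)δ)/sin δ ≈ 0.349, b = sin(fδ)/sin δ ≈ 0.719.
p = a·p₁ + b·p₂ ≈ (-0.177, 0.929, -0.325); φ = arcsin(p_z) ≈ -18.96°, λ = atan2(p_y, p_x) ≈ 100.79°.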